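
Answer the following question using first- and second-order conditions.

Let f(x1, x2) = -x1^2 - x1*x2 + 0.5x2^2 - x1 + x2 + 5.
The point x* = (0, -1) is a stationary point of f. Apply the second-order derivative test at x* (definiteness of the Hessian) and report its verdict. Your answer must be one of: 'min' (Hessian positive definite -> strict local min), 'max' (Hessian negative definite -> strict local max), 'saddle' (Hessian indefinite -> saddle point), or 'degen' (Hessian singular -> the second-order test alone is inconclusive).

Compute the Hessian H = grad^2 f:
  H = [[-2, -1], [-1, 1]]
Verify stationarity: grad f(x*) = H x* + g = (0, 0).
Eigenvalues of H: -2.3028, 1.3028.
Eigenvalues have mixed signs, so H is indefinite -> x* is a saddle point.

saddle


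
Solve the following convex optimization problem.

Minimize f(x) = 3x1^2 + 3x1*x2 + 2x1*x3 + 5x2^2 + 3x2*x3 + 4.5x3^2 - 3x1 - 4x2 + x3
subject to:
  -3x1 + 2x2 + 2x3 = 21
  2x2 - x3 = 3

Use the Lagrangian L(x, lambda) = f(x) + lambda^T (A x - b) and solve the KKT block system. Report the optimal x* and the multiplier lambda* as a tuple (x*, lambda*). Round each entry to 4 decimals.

Form the Lagrangian:
  L(x, lambda) = (1/2) x^T Q x + c^T x + lambda^T (A x - b)
Stationarity (grad_x L = 0): Q x + c + A^T lambda = 0.
Primal feasibility: A x = b.

This gives the KKT block system:
  [ Q   A^T ] [ x     ]   [-c ]
  [ A    0  ] [ lambda ] = [ b ]

Solving the linear system:
  x*      = (-4.3818, 2.3091, 1.6182)
  lambda* = (-6.3758, 0.9758)
  f(x*)   = 68.2455

x* = (-4.3818, 2.3091, 1.6182), lambda* = (-6.3758, 0.9758)


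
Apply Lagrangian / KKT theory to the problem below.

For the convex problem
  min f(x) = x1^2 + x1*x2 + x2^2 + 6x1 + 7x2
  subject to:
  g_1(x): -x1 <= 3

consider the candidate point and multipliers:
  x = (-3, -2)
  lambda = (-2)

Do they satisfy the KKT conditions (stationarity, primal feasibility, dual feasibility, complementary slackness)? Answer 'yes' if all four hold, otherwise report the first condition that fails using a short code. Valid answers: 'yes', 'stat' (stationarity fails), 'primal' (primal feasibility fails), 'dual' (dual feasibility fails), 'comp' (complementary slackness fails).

Gradient of f: grad f(x) = Q x + c = (-2, 0)
Constraint values g_i(x) = a_i^T x - b_i:
  g_1((-3, -2)) = 0
Stationarity residual: grad f(x) + sum_i lambda_i a_i = (0, 0)
  -> stationarity OK
Primal feasibility (all g_i <= 0): OK
Dual feasibility (all lambda_i >= 0): FAILS
Complementary slackness (lambda_i * g_i(x) = 0 for all i): OK

Verdict: the first failing condition is dual_feasibility -> dual.

dual


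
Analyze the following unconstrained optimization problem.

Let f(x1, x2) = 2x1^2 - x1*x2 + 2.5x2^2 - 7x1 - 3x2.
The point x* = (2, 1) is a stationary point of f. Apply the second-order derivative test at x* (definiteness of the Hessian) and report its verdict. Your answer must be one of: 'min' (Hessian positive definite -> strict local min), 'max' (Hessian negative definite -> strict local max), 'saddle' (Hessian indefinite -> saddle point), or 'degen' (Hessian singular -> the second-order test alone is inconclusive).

Compute the Hessian H = grad^2 f:
  H = [[4, -1], [-1, 5]]
Verify stationarity: grad f(x*) = H x* + g = (0, 0).
Eigenvalues of H: 3.382, 5.618.
Both eigenvalues > 0, so H is positive definite -> x* is a strict local min.

min


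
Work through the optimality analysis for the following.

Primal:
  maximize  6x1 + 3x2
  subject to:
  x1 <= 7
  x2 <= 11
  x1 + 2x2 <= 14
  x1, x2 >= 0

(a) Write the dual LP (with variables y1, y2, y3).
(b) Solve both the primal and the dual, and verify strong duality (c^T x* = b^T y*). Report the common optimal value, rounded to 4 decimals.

The standard primal-dual pair for 'max c^T x s.t. A x <= b, x >= 0' is:
  Dual:  min b^T y  s.t.  A^T y >= c,  y >= 0.

So the dual LP is:
  minimize  7y1 + 11y2 + 14y3
  subject to:
    y1 + y3 >= 6
    y2 + 2y3 >= 3
    y1, y2, y3 >= 0

Solving the primal: x* = (7, 3.5).
  primal value c^T x* = 52.5.
Solving the dual: y* = (4.5, 0, 1.5).
  dual value b^T y* = 52.5.
Strong duality: c^T x* = b^T y*. Confirmed.

52.5


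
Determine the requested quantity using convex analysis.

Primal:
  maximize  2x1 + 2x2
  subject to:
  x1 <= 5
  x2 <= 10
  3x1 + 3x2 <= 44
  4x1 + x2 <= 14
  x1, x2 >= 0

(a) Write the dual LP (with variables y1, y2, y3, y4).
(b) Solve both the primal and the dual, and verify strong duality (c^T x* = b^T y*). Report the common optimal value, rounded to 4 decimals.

The standard primal-dual pair for 'max c^T x s.t. A x <= b, x >= 0' is:
  Dual:  min b^T y  s.t.  A^T y >= c,  y >= 0.

So the dual LP is:
  minimize  5y1 + 10y2 + 44y3 + 14y4
  subject to:
    y1 + 3y3 + 4y4 >= 2
    y2 + 3y3 + y4 >= 2
    y1, y2, y3, y4 >= 0

Solving the primal: x* = (1, 10).
  primal value c^T x* = 22.
Solving the dual: y* = (0, 1.5, 0, 0.5).
  dual value b^T y* = 22.
Strong duality: c^T x* = b^T y*. Confirmed.

22


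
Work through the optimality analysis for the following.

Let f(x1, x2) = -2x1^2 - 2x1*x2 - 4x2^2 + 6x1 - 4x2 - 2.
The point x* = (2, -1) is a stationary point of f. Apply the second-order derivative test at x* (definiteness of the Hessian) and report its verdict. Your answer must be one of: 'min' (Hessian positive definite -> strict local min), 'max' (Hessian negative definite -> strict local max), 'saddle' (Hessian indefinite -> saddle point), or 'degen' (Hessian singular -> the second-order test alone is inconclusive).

Compute the Hessian H = grad^2 f:
  H = [[-4, -2], [-2, -8]]
Verify stationarity: grad f(x*) = H x* + g = (0, 0).
Eigenvalues of H: -8.8284, -3.1716.
Both eigenvalues < 0, so H is negative definite -> x* is a strict local max.

max


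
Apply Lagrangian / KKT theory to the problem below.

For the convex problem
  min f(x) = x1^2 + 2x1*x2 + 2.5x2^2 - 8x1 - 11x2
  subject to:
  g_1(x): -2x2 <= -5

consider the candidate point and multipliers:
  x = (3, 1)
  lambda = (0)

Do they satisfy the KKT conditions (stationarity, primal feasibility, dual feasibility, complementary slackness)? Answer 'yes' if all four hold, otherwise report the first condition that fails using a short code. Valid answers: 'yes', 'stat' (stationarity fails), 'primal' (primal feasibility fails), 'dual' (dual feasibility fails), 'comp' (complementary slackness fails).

Gradient of f: grad f(x) = Q x + c = (0, 0)
Constraint values g_i(x) = a_i^T x - b_i:
  g_1((3, 1)) = 3
Stationarity residual: grad f(x) + sum_i lambda_i a_i = (0, 0)
  -> stationarity OK
Primal feasibility (all g_i <= 0): FAILS
Dual feasibility (all lambda_i >= 0): OK
Complementary slackness (lambda_i * g_i(x) = 0 for all i): OK

Verdict: the first failing condition is primal_feasibility -> primal.

primal


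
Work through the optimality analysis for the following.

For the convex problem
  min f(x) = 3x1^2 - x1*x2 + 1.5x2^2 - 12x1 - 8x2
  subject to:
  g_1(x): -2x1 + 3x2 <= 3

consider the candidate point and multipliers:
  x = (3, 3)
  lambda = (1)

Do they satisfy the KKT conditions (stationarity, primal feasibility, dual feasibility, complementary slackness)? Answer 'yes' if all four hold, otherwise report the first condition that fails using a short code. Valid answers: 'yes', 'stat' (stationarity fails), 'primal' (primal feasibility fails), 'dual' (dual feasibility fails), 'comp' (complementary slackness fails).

Gradient of f: grad f(x) = Q x + c = (3, -2)
Constraint values g_i(x) = a_i^T x - b_i:
  g_1((3, 3)) = 0
Stationarity residual: grad f(x) + sum_i lambda_i a_i = (1, 1)
  -> stationarity FAILS
Primal feasibility (all g_i <= 0): OK
Dual feasibility (all lambda_i >= 0): OK
Complementary slackness (lambda_i * g_i(x) = 0 for all i): OK

Verdict: the first failing condition is stationarity -> stat.

stat


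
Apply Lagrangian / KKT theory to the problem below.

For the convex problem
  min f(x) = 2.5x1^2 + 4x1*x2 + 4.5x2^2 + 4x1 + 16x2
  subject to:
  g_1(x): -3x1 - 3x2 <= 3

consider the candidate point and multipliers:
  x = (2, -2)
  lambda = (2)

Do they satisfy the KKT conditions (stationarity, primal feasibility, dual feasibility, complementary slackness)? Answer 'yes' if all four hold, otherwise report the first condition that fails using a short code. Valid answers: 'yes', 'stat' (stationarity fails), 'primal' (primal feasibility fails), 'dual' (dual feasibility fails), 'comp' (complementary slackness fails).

Gradient of f: grad f(x) = Q x + c = (6, 6)
Constraint values g_i(x) = a_i^T x - b_i:
  g_1((2, -2)) = -3
Stationarity residual: grad f(x) + sum_i lambda_i a_i = (0, 0)
  -> stationarity OK
Primal feasibility (all g_i <= 0): OK
Dual feasibility (all lambda_i >= 0): OK
Complementary slackness (lambda_i * g_i(x) = 0 for all i): FAILS

Verdict: the first failing condition is complementary_slackness -> comp.

comp


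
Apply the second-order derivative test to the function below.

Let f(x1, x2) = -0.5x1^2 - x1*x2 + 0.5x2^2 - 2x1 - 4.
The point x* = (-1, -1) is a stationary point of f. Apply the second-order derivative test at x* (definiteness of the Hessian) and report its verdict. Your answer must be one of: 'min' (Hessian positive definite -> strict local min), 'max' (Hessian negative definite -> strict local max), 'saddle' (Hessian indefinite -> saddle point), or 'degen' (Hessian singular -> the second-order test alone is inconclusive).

Compute the Hessian H = grad^2 f:
  H = [[-1, -1], [-1, 1]]
Verify stationarity: grad f(x*) = H x* + g = (0, 0).
Eigenvalues of H: -1.4142, 1.4142.
Eigenvalues have mixed signs, so H is indefinite -> x* is a saddle point.

saddle


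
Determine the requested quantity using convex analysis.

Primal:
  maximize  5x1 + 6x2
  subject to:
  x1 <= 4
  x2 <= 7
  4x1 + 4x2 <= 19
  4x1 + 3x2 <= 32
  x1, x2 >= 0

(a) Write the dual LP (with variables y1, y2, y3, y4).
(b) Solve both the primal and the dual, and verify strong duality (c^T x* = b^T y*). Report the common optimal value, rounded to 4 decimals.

The standard primal-dual pair for 'max c^T x s.t. A x <= b, x >= 0' is:
  Dual:  min b^T y  s.t.  A^T y >= c,  y >= 0.

So the dual LP is:
  minimize  4y1 + 7y2 + 19y3 + 32y4
  subject to:
    y1 + 4y3 + 4y4 >= 5
    y2 + 4y3 + 3y4 >= 6
    y1, y2, y3, y4 >= 0

Solving the primal: x* = (0, 4.75).
  primal value c^T x* = 28.5.
Solving the dual: y* = (0, 0, 1.5, 0).
  dual value b^T y* = 28.5.
Strong duality: c^T x* = b^T y*. Confirmed.

28.5


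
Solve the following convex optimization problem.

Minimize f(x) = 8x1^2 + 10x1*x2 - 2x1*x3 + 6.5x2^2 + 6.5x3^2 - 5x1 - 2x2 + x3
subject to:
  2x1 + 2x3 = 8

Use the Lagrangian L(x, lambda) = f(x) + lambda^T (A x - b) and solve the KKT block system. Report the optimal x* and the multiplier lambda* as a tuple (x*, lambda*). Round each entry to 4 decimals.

Form the Lagrangian:
  L(x, lambda) = (1/2) x^T Q x + c^T x + lambda^T (A x - b)
Stationarity (grad_x L = 0): Q x + c + A^T lambda = 0.
Primal feasibility: A x = b.

This gives the KKT block system:
  [ Q   A^T ] [ x     ]   [-c ]
  [ A    0  ] [ lambda ] = [ b ]

Solving the linear system:
  x*      = (2.5471, -1.8055, 1.4529)
  lambda* = (-7.3967)
  f(x*)   = 25.7508

x* = (2.5471, -1.8055, 1.4529), lambda* = (-7.3967)


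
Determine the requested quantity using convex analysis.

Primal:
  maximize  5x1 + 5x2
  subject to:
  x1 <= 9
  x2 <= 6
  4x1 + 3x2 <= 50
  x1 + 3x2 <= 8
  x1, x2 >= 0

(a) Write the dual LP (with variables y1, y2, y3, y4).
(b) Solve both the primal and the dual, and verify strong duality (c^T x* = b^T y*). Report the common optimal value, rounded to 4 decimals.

The standard primal-dual pair for 'max c^T x s.t. A x <= b, x >= 0' is:
  Dual:  min b^T y  s.t.  A^T y >= c,  y >= 0.

So the dual LP is:
  minimize  9y1 + 6y2 + 50y3 + 8y4
  subject to:
    y1 + 4y3 + y4 >= 5
    y2 + 3y3 + 3y4 >= 5
    y1, y2, y3, y4 >= 0

Solving the primal: x* = (8, 0).
  primal value c^T x* = 40.
Solving the dual: y* = (0, 0, 0, 5).
  dual value b^T y* = 40.
Strong duality: c^T x* = b^T y*. Confirmed.

40


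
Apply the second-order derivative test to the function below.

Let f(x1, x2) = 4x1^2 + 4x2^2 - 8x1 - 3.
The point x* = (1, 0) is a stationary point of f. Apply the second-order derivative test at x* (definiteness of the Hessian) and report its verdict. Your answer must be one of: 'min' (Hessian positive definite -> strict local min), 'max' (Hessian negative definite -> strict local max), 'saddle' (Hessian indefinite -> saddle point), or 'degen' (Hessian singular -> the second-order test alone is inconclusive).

Compute the Hessian H = grad^2 f:
  H = [[8, 0], [0, 8]]
Verify stationarity: grad f(x*) = H x* + g = (0, 0).
Eigenvalues of H: 8, 8.
Both eigenvalues > 0, so H is positive definite -> x* is a strict local min.

min


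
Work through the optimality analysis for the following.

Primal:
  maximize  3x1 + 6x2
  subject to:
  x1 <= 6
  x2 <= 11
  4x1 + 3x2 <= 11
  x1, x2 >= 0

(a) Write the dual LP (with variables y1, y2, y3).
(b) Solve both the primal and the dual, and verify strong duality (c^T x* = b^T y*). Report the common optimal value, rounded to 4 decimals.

The standard primal-dual pair for 'max c^T x s.t. A x <= b, x >= 0' is:
  Dual:  min b^T y  s.t.  A^T y >= c,  y >= 0.

So the dual LP is:
  minimize  6y1 + 11y2 + 11y3
  subject to:
    y1 + 4y3 >= 3
    y2 + 3y3 >= 6
    y1, y2, y3 >= 0

Solving the primal: x* = (0, 3.6667).
  primal value c^T x* = 22.
Solving the dual: y* = (0, 0, 2).
  dual value b^T y* = 22.
Strong duality: c^T x* = b^T y*. Confirmed.

22


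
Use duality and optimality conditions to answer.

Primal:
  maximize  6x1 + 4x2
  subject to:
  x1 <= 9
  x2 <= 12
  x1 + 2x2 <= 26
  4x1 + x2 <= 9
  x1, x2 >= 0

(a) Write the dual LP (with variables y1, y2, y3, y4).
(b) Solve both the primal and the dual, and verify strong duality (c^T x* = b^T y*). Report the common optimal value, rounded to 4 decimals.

The standard primal-dual pair for 'max c^T x s.t. A x <= b, x >= 0' is:
  Dual:  min b^T y  s.t.  A^T y >= c,  y >= 0.

So the dual LP is:
  minimize  9y1 + 12y2 + 26y3 + 9y4
  subject to:
    y1 + y3 + 4y4 >= 6
    y2 + 2y3 + y4 >= 4
    y1, y2, y3, y4 >= 0

Solving the primal: x* = (0, 9).
  primal value c^T x* = 36.
Solving the dual: y* = (0, 0, 0, 4).
  dual value b^T y* = 36.
Strong duality: c^T x* = b^T y*. Confirmed.

36


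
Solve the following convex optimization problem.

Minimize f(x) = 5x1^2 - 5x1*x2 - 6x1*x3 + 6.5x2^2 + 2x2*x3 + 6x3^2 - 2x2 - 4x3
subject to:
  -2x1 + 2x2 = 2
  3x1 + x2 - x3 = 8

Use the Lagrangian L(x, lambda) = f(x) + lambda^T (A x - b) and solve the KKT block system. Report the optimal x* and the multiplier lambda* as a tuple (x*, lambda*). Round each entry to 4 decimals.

Form the Lagrangian:
  L(x, lambda) = (1/2) x^T Q x + c^T x + lambda^T (A x - b)
Stationarity (grad_x L = 0): Q x + c + A^T lambda = 0.
Primal feasibility: A x = b.

This gives the KKT block system:
  [ Q   A^T ] [ x     ]   [-c ]
  [ A    0  ] [ lambda ] = [ b ]

Solving the linear system:
  x*      = (1.7919, 2.7919, 0.1676)
  lambda* = (-9.2572, -7.1561)
  f(x*)   = 34.7543

x* = (1.7919, 2.7919, 0.1676), lambda* = (-9.2572, -7.1561)


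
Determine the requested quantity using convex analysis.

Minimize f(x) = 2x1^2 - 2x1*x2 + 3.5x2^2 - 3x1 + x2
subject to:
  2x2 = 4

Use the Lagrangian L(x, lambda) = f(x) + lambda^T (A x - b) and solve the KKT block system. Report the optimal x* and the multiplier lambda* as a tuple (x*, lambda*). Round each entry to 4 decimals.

Form the Lagrangian:
  L(x, lambda) = (1/2) x^T Q x + c^T x + lambda^T (A x - b)
Stationarity (grad_x L = 0): Q x + c + A^T lambda = 0.
Primal feasibility: A x = b.

This gives the KKT block system:
  [ Q   A^T ] [ x     ]   [-c ]
  [ A    0  ] [ lambda ] = [ b ]

Solving the linear system:
  x*      = (1.75, 2)
  lambda* = (-5.75)
  f(x*)   = 9.875

x* = (1.75, 2), lambda* = (-5.75)


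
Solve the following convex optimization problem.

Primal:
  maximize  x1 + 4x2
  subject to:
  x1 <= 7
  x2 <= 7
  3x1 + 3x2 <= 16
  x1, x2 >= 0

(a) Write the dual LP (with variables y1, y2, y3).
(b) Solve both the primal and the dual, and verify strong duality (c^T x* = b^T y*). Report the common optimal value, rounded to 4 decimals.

The standard primal-dual pair for 'max c^T x s.t. A x <= b, x >= 0' is:
  Dual:  min b^T y  s.t.  A^T y >= c,  y >= 0.

So the dual LP is:
  minimize  7y1 + 7y2 + 16y3
  subject to:
    y1 + 3y3 >= 1
    y2 + 3y3 >= 4
    y1, y2, y3 >= 0

Solving the primal: x* = (0, 5.3333).
  primal value c^T x* = 21.3333.
Solving the dual: y* = (0, 0, 1.3333).
  dual value b^T y* = 21.3333.
Strong duality: c^T x* = b^T y*. Confirmed.

21.3333


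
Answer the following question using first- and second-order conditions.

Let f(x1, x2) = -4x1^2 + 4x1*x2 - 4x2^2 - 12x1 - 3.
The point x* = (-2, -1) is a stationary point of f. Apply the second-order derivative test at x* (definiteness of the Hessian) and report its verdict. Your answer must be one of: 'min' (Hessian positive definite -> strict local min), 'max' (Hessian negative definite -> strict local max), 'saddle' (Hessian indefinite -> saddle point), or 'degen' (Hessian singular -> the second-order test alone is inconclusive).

Compute the Hessian H = grad^2 f:
  H = [[-8, 4], [4, -8]]
Verify stationarity: grad f(x*) = H x* + g = (0, 0).
Eigenvalues of H: -12, -4.
Both eigenvalues < 0, so H is negative definite -> x* is a strict local max.

max


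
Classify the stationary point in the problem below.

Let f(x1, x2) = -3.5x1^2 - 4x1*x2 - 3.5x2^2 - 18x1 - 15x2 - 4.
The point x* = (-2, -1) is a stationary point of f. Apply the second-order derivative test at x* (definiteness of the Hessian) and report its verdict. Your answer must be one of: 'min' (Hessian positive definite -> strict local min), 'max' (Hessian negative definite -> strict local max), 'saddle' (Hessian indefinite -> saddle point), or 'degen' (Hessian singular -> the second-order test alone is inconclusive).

Compute the Hessian H = grad^2 f:
  H = [[-7, -4], [-4, -7]]
Verify stationarity: grad f(x*) = H x* + g = (0, 0).
Eigenvalues of H: -11, -3.
Both eigenvalues < 0, so H is negative definite -> x* is a strict local max.

max


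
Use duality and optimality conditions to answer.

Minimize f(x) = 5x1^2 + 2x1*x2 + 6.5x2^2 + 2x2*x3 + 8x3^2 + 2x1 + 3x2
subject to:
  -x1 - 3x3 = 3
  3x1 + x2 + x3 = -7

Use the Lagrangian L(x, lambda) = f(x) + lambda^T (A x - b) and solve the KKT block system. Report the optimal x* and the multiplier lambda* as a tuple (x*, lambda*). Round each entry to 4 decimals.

Form the Lagrangian:
  L(x, lambda) = (1/2) x^T Q x + c^T x + lambda^T (A x - b)
Stationarity (grad_x L = 0): Q x + c + A^T lambda = 0.
Primal feasibility: A x = b.

This gives the KKT block system:
  [ Q   A^T ] [ x     ]   [-c ]
  [ A    0  ] [ lambda ] = [ b ]

Solving the linear system:
  x*      = (-2.1076, -0.3799, -0.2975)
  lambda* = (0.4096, 6.7483)
  f(x*)   = 20.3272

x* = (-2.1076, -0.3799, -0.2975), lambda* = (0.4096, 6.7483)


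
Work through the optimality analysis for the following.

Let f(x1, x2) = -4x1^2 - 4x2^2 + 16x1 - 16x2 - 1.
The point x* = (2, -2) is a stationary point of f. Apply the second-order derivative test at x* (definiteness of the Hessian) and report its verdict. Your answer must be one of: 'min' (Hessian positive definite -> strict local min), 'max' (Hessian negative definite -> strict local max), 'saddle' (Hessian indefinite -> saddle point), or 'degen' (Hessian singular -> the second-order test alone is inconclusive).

Compute the Hessian H = grad^2 f:
  H = [[-8, 0], [0, -8]]
Verify stationarity: grad f(x*) = H x* + g = (0, 0).
Eigenvalues of H: -8, -8.
Both eigenvalues < 0, so H is negative definite -> x* is a strict local max.

max


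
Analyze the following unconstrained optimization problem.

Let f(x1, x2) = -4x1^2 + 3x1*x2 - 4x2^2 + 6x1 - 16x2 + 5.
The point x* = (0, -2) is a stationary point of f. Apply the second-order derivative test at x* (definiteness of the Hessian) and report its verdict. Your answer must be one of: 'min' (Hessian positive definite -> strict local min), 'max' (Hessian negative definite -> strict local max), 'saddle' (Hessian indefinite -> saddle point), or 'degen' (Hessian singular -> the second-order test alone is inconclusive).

Compute the Hessian H = grad^2 f:
  H = [[-8, 3], [3, -8]]
Verify stationarity: grad f(x*) = H x* + g = (0, 0).
Eigenvalues of H: -11, -5.
Both eigenvalues < 0, so H is negative definite -> x* is a strict local max.

max


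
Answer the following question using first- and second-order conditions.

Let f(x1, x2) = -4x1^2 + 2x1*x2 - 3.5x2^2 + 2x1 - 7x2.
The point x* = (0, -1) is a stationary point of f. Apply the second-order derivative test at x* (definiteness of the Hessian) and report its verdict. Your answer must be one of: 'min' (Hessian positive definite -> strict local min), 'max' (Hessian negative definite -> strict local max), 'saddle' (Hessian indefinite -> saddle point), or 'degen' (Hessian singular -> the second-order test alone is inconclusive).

Compute the Hessian H = grad^2 f:
  H = [[-8, 2], [2, -7]]
Verify stationarity: grad f(x*) = H x* + g = (0, 0).
Eigenvalues of H: -9.5616, -5.4384.
Both eigenvalues < 0, so H is negative definite -> x* is a strict local max.

max


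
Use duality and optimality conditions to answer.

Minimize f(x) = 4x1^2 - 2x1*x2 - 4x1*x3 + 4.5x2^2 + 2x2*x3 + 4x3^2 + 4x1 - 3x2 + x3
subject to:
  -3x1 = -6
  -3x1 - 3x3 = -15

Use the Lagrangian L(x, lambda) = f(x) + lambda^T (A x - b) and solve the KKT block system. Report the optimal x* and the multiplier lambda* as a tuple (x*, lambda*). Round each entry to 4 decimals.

Form the Lagrangian:
  L(x, lambda) = (1/2) x^T Q x + c^T x + lambda^T (A x - b)
Stationarity (grad_x L = 0): Q x + c + A^T lambda = 0.
Primal feasibility: A x = b.

This gives the KKT block system:
  [ Q   A^T ] [ x     ]   [-c ]
  [ A    0  ] [ lambda ] = [ b ]

Solving the linear system:
  x*      = (2, 0.1111, 3)
  lambda* = (-3.1481, 5.7407)
  f(x*)   = 38.9444

x* = (2, 0.1111, 3), lambda* = (-3.1481, 5.7407)


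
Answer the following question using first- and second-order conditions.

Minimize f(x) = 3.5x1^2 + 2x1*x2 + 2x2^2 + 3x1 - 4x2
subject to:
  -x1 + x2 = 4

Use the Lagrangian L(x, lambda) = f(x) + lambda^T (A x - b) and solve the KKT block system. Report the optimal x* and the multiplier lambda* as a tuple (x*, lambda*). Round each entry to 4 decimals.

Form the Lagrangian:
  L(x, lambda) = (1/2) x^T Q x + c^T x + lambda^T (A x - b)
Stationarity (grad_x L = 0): Q x + c + A^T lambda = 0.
Primal feasibility: A x = b.

This gives the KKT block system:
  [ Q   A^T ] [ x     ]   [-c ]
  [ A    0  ] [ lambda ] = [ b ]

Solving the linear system:
  x*      = (-1.5333, 2.4667)
  lambda* = (-2.8)
  f(x*)   = -1.6333

x* = (-1.5333, 2.4667), lambda* = (-2.8)


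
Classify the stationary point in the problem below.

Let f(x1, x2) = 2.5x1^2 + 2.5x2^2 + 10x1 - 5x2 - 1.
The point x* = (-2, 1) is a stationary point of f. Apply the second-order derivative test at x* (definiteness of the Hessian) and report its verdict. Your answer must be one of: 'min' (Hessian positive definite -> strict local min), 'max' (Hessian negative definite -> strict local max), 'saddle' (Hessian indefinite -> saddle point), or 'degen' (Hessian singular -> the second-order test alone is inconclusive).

Compute the Hessian H = grad^2 f:
  H = [[5, 0], [0, 5]]
Verify stationarity: grad f(x*) = H x* + g = (0, 0).
Eigenvalues of H: 5, 5.
Both eigenvalues > 0, so H is positive definite -> x* is a strict local min.

min


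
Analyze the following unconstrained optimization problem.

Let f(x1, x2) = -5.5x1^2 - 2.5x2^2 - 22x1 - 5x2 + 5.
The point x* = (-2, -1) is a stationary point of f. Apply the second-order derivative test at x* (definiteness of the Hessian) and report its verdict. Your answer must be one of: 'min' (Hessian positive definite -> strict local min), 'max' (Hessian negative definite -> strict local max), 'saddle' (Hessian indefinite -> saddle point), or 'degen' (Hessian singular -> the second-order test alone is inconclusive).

Compute the Hessian H = grad^2 f:
  H = [[-11, 0], [0, -5]]
Verify stationarity: grad f(x*) = H x* + g = (0, 0).
Eigenvalues of H: -11, -5.
Both eigenvalues < 0, so H is negative definite -> x* is a strict local max.

max


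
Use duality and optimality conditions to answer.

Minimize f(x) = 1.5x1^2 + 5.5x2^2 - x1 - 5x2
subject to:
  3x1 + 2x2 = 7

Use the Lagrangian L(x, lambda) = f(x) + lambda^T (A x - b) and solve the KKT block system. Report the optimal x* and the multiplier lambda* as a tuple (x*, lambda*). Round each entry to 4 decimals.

Form the Lagrangian:
  L(x, lambda) = (1/2) x^T Q x + c^T x + lambda^T (A x - b)
Stationarity (grad_x L = 0): Q x + c + A^T lambda = 0.
Primal feasibility: A x = b.

This gives the KKT block system:
  [ Q   A^T ] [ x     ]   [-c ]
  [ A    0  ] [ lambda ] = [ b ]

Solving the linear system:
  x*      = (1.8468, 0.7297)
  lambda* = (-1.5135)
  f(x*)   = 2.5495

x* = (1.8468, 0.7297), lambda* = (-1.5135)


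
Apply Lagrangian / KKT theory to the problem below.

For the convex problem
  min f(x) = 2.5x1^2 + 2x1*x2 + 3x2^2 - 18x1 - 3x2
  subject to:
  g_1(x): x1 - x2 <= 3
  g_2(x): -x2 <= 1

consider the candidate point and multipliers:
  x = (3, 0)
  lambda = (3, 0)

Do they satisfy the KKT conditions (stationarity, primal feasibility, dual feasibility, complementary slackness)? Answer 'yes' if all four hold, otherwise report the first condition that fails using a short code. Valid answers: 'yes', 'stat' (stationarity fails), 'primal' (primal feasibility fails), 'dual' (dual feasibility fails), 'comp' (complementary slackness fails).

Gradient of f: grad f(x) = Q x + c = (-3, 3)
Constraint values g_i(x) = a_i^T x - b_i:
  g_1((3, 0)) = 0
  g_2((3, 0)) = -1
Stationarity residual: grad f(x) + sum_i lambda_i a_i = (0, 0)
  -> stationarity OK
Primal feasibility (all g_i <= 0): OK
Dual feasibility (all lambda_i >= 0): OK
Complementary slackness (lambda_i * g_i(x) = 0 for all i): OK

Verdict: yes, KKT holds.

yes


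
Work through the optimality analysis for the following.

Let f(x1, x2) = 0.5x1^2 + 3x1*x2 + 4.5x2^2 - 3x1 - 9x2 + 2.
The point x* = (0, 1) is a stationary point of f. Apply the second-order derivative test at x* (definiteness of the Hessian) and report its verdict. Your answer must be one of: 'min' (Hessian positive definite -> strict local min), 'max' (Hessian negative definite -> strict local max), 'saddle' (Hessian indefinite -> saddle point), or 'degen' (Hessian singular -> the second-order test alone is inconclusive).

Compute the Hessian H = grad^2 f:
  H = [[1, 3], [3, 9]]
Verify stationarity: grad f(x*) = H x* + g = (0, 0).
Eigenvalues of H: 0, 10.
H has a zero eigenvalue (singular; positive semidefinite but not definite), so H is neither positive definite, negative definite, nor indefinite. The second-order test alone is inconclusive -> degen.
(Indeed, f is constant along the null direction of H through x*, so x* is not a strict local extremum.)

degen


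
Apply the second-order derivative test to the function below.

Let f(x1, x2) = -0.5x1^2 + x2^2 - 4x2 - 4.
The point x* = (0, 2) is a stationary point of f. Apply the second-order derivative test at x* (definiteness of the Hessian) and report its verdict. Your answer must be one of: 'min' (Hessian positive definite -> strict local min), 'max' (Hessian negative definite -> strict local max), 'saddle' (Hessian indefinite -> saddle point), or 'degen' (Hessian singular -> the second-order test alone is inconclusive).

Compute the Hessian H = grad^2 f:
  H = [[-1, 0], [0, 2]]
Verify stationarity: grad f(x*) = H x* + g = (0, 0).
Eigenvalues of H: -1, 2.
Eigenvalues have mixed signs, so H is indefinite -> x* is a saddle point.

saddle


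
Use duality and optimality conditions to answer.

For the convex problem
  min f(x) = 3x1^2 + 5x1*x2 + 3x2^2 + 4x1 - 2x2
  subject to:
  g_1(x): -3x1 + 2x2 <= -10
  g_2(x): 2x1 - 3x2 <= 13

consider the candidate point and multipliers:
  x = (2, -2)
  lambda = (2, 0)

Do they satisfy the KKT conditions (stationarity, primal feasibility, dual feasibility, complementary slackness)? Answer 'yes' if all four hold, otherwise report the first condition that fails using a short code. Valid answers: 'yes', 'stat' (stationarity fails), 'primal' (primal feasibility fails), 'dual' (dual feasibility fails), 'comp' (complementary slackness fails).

Gradient of f: grad f(x) = Q x + c = (6, -4)
Constraint values g_i(x) = a_i^T x - b_i:
  g_1((2, -2)) = 0
  g_2((2, -2)) = -3
Stationarity residual: grad f(x) + sum_i lambda_i a_i = (0, 0)
  -> stationarity OK
Primal feasibility (all g_i <= 0): OK
Dual feasibility (all lambda_i >= 0): OK
Complementary slackness (lambda_i * g_i(x) = 0 for all i): OK

Verdict: yes, KKT holds.

yes


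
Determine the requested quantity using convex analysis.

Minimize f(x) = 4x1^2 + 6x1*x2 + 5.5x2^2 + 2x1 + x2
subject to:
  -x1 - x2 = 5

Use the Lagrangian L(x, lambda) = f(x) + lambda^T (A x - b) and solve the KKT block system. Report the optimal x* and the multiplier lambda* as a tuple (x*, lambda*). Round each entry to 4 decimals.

Form the Lagrangian:
  L(x, lambda) = (1/2) x^T Q x + c^T x + lambda^T (A x - b)
Stationarity (grad_x L = 0): Q x + c + A^T lambda = 0.
Primal feasibility: A x = b.

This gives the KKT block system:
  [ Q   A^T ] [ x     ]   [-c ]
  [ A    0  ] [ lambda ] = [ b ]

Solving the linear system:
  x*      = (-3.7143, -1.2857)
  lambda* = (-35.4286)
  f(x*)   = 84.2143

x* = (-3.7143, -1.2857), lambda* = (-35.4286)


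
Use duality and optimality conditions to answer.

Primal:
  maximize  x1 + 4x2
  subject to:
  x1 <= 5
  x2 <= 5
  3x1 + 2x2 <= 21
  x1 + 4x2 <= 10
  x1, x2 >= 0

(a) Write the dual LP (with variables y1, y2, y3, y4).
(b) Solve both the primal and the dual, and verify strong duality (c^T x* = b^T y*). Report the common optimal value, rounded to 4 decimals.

The standard primal-dual pair for 'max c^T x s.t. A x <= b, x >= 0' is:
  Dual:  min b^T y  s.t.  A^T y >= c,  y >= 0.

So the dual LP is:
  minimize  5y1 + 5y2 + 21y3 + 10y4
  subject to:
    y1 + 3y3 + y4 >= 1
    y2 + 2y3 + 4y4 >= 4
    y1, y2, y3, y4 >= 0

Solving the primal: x* = (0, 2.5).
  primal value c^T x* = 10.
Solving the dual: y* = (0, 0, 0, 1).
  dual value b^T y* = 10.
Strong duality: c^T x* = b^T y*. Confirmed.

10


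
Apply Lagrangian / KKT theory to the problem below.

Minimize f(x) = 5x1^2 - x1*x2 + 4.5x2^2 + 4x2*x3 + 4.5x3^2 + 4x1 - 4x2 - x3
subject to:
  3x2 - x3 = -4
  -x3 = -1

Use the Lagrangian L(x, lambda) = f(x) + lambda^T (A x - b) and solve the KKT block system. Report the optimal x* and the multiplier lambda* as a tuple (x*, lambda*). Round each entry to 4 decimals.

Form the Lagrangian:
  L(x, lambda) = (1/2) x^T Q x + c^T x + lambda^T (A x - b)
Stationarity (grad_x L = 0): Q x + c + A^T lambda = 0.
Primal feasibility: A x = b.

This gives the KKT block system:
  [ Q   A^T ] [ x     ]   [-c ]
  [ A    0  ] [ lambda ] = [ b ]

Solving the linear system:
  x*      = (-0.5, -1, 1)
  lambda* = (2.8333, 1.1667)
  f(x*)   = 6.75

x* = (-0.5, -1, 1), lambda* = (2.8333, 1.1667)


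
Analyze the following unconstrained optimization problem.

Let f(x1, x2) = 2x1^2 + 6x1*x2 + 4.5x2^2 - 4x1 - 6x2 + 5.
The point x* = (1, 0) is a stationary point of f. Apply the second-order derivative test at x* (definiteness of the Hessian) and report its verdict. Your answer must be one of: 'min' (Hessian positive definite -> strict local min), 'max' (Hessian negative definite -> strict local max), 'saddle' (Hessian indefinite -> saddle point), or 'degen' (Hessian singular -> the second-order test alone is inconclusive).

Compute the Hessian H = grad^2 f:
  H = [[4, 6], [6, 9]]
Verify stationarity: grad f(x*) = H x* + g = (0, 0).
Eigenvalues of H: 0, 13.
H has a zero eigenvalue (singular; positive semidefinite but not definite), so H is neither positive definite, negative definite, nor indefinite. The second-order test alone is inconclusive -> degen.
(Indeed, f is constant along the null direction of H through x*, so x* is not a strict local extremum.)

degen


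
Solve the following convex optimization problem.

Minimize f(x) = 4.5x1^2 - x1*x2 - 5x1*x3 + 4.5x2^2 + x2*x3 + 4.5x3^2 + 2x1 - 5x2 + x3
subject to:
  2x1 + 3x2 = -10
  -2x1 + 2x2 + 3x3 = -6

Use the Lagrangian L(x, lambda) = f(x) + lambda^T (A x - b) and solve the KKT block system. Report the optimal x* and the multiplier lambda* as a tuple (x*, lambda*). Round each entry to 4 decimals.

Form the Lagrangian:
  L(x, lambda) = (1/2) x^T Q x + c^T x + lambda^T (A x - b)
Stationarity (grad_x L = 0): Q x + c + A^T lambda = 0.
Primal feasibility: A x = b.

This gives the KKT block system:
  [ Q   A^T ] [ x     ]   [-c ]
  [ A    0  ] [ lambda ] = [ b ]

Solving the linear system:
  x*      = (-2.1037, -1.9308, -2.1153)
  lambda* = (5.3631, 3.1499)
  f(x*)   = 37.9308

x* = (-2.1037, -1.9308, -2.1153), lambda* = (5.3631, 3.1499)


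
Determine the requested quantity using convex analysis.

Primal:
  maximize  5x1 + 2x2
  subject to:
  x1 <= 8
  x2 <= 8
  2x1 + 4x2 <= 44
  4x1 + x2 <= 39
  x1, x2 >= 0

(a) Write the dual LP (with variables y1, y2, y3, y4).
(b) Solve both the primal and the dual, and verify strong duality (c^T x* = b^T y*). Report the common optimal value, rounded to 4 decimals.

The standard primal-dual pair for 'max c^T x s.t. A x <= b, x >= 0' is:
  Dual:  min b^T y  s.t.  A^T y >= c,  y >= 0.

So the dual LP is:
  minimize  8y1 + 8y2 + 44y3 + 39y4
  subject to:
    y1 + 2y3 + 4y4 >= 5
    y2 + 4y3 + y4 >= 2
    y1, y2, y3, y4 >= 0

Solving the primal: x* = (8, 7).
  primal value c^T x* = 54.
Solving the dual: y* = (0, 0, 0.2143, 1.1429).
  dual value b^T y* = 54.
Strong duality: c^T x* = b^T y*. Confirmed.

54


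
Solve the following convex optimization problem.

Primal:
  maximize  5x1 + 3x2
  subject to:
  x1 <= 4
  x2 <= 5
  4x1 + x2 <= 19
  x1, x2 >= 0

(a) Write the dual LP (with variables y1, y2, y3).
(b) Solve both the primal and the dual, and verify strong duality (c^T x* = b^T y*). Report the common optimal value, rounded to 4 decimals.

The standard primal-dual pair for 'max c^T x s.t. A x <= b, x >= 0' is:
  Dual:  min b^T y  s.t.  A^T y >= c,  y >= 0.

So the dual LP is:
  minimize  4y1 + 5y2 + 19y3
  subject to:
    y1 + 4y3 >= 5
    y2 + y3 >= 3
    y1, y2, y3 >= 0

Solving the primal: x* = (3.5, 5).
  primal value c^T x* = 32.5.
Solving the dual: y* = (0, 1.75, 1.25).
  dual value b^T y* = 32.5.
Strong duality: c^T x* = b^T y*. Confirmed.

32.5


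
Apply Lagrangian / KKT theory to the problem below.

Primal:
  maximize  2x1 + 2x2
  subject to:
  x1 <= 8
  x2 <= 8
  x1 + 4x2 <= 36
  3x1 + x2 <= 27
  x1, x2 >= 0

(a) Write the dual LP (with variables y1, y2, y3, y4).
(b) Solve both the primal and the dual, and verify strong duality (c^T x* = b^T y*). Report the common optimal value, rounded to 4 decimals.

The standard primal-dual pair for 'max c^T x s.t. A x <= b, x >= 0' is:
  Dual:  min b^T y  s.t.  A^T y >= c,  y >= 0.

So the dual LP is:
  minimize  8y1 + 8y2 + 36y3 + 27y4
  subject to:
    y1 + y3 + 3y4 >= 2
    y2 + 4y3 + y4 >= 2
    y1, y2, y3, y4 >= 0

Solving the primal: x* = (6.5455, 7.3636).
  primal value c^T x* = 27.8182.
Solving the dual: y* = (0, 0, 0.3636, 0.5455).
  dual value b^T y* = 27.8182.
Strong duality: c^T x* = b^T y*. Confirmed.

27.8182


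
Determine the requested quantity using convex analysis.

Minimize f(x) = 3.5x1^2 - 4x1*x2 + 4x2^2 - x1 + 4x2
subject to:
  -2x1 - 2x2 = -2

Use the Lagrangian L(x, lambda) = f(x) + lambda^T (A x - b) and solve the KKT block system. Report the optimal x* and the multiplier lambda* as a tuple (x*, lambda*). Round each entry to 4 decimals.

Form the Lagrangian:
  L(x, lambda) = (1/2) x^T Q x + c^T x + lambda^T (A x - b)
Stationarity (grad_x L = 0): Q x + c + A^T lambda = 0.
Primal feasibility: A x = b.

This gives the KKT block system:
  [ Q   A^T ] [ x     ]   [-c ]
  [ A    0  ] [ lambda ] = [ b ]

Solving the linear system:
  x*      = (0.7391, 0.2609)
  lambda* = (1.5652)
  f(x*)   = 1.7174

x* = (0.7391, 0.2609), lambda* = (1.5652)


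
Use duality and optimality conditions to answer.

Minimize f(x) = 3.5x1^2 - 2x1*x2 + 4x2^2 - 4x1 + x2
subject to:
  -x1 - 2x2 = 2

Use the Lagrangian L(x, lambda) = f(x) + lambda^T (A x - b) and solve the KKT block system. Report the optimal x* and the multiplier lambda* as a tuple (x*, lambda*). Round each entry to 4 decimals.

Form the Lagrangian:
  L(x, lambda) = (1/2) x^T Q x + c^T x + lambda^T (A x - b)
Stationarity (grad_x L = 0): Q x + c + A^T lambda = 0.
Primal feasibility: A x = b.

This gives the KKT block system:
  [ Q   A^T ] [ x     ]   [-c ]
  [ A    0  ] [ lambda ] = [ b ]

Solving the linear system:
  x*      = (-0.1364, -0.9318)
  lambda* = (-3.0909)
  f(x*)   = 2.8977

x* = (-0.1364, -0.9318), lambda* = (-3.0909)


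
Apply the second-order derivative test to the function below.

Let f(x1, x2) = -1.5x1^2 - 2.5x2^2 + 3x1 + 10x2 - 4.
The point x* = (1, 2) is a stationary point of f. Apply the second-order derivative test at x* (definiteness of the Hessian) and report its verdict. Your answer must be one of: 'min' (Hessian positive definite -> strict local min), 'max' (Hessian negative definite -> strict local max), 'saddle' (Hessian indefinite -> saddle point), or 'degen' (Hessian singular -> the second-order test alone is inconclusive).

Compute the Hessian H = grad^2 f:
  H = [[-3, 0], [0, -5]]
Verify stationarity: grad f(x*) = H x* + g = (0, 0).
Eigenvalues of H: -5, -3.
Both eigenvalues < 0, so H is negative definite -> x* is a strict local max.

max


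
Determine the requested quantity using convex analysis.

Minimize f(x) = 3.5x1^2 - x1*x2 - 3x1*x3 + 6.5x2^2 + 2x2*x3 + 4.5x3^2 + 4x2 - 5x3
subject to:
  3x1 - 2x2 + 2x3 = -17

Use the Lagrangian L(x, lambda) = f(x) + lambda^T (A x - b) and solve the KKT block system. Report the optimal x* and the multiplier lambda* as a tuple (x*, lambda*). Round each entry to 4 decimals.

Form the Lagrangian:
  L(x, lambda) = (1/2) x^T Q x + c^T x + lambda^T (A x - b)
Stationarity (grad_x L = 0): Q x + c + A^T lambda = 0.
Primal feasibility: A x = b.

This gives the KKT block system:
  [ Q   A^T ] [ x     ]   [-c ]
  [ A    0  ] [ lambda ] = [ b ]

Solving the linear system:
  x*      = (-3.6462, 0.7597, -2.2709)
  lambda* = (6.4902)
  f(x*)   = 62.3633

x* = (-3.6462, 0.7597, -2.2709), lambda* = (6.4902)


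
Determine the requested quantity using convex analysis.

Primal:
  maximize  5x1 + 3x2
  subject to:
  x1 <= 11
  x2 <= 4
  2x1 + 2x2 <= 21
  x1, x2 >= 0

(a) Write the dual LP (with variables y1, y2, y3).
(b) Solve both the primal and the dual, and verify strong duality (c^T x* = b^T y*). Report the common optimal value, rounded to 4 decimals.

The standard primal-dual pair for 'max c^T x s.t. A x <= b, x >= 0' is:
  Dual:  min b^T y  s.t.  A^T y >= c,  y >= 0.

So the dual LP is:
  minimize  11y1 + 4y2 + 21y3
  subject to:
    y1 + 2y3 >= 5
    y2 + 2y3 >= 3
    y1, y2, y3 >= 0

Solving the primal: x* = (10.5, 0).
  primal value c^T x* = 52.5.
Solving the dual: y* = (0, 0, 2.5).
  dual value b^T y* = 52.5.
Strong duality: c^T x* = b^T y*. Confirmed.

52.5


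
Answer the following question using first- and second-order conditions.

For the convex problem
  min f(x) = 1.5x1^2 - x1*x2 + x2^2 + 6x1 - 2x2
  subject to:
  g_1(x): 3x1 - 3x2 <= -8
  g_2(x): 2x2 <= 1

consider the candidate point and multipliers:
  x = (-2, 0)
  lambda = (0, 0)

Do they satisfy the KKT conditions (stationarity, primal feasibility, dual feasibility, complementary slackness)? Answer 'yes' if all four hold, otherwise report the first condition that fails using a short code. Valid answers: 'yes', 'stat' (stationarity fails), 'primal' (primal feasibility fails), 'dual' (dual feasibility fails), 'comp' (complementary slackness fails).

Gradient of f: grad f(x) = Q x + c = (0, 0)
Constraint values g_i(x) = a_i^T x - b_i:
  g_1((-2, 0)) = 2
  g_2((-2, 0)) = -1
Stationarity residual: grad f(x) + sum_i lambda_i a_i = (0, 0)
  -> stationarity OK
Primal feasibility (all g_i <= 0): FAILS
Dual feasibility (all lambda_i >= 0): OK
Complementary slackness (lambda_i * g_i(x) = 0 for all i): OK

Verdict: the first failing condition is primal_feasibility -> primal.

primal
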